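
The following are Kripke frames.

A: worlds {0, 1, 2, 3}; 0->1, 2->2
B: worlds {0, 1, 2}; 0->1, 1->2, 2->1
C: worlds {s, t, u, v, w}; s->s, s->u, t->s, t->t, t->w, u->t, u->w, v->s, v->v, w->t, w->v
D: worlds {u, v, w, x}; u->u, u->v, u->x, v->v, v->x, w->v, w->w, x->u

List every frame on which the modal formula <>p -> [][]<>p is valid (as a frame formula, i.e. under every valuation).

Frame correspondent (Sahlqvist): forall x forall y forall z ((xRy & x R^2 z) -> exists w (y = w & zRw)) — i.e. a generalized confluence (Geach) condition.
A: condition met.
B: condition met.
C: fails — sRs, sR²u but no w* with s=w* and uRw*.
D: fails — uRu, uR²v but no t with u=t and vRt.

A, B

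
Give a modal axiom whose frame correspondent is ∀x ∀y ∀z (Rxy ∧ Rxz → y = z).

◇s → □s

The condition is partial functionality. The CD schema ◇s → □s defines it.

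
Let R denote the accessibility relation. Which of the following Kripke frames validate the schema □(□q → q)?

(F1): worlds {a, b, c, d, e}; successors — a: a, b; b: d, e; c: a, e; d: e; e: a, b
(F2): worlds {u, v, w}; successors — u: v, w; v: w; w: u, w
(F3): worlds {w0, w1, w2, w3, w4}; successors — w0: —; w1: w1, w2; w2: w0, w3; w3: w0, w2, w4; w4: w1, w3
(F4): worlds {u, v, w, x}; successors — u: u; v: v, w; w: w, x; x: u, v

The schema corresponds to shift-reflexivity: ∀x ∀y (Rxy → Ryy).
(F1): fails — Reb but not Rbb.
(F2): fails — Ruv but not Rvv.
(F3): fails — Rw1w2 but not Rw2w2.
(F4): fails — Rwx but not Rxx.
Valid on no frame.

none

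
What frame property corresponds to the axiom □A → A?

This is the T axiom.
Its frame correspondent is reflexivity — ∀x Rxx.

reflexivity: ∀x Rxx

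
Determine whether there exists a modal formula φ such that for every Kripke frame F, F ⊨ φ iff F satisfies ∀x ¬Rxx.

Modal frame validity is preserved under surjective bounded morphisms.
The 5-cycle (worlds s,t,u,v,w with s→t→u→v→w→s) is irreflexive, and the map sending every world to a single reflexive point • is a surjective bounded morphism (forth: every edge maps to (•,•); back: every world has a successor). So any modal formula valid on the 5-cycle is also valid on the reflexive point, which is not irreflexive.
So the class is not modally definable.

No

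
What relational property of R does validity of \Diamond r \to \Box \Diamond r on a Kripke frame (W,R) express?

This is the 5 axiom.
It corresponds to the Euclidean property: \forall x \forall y \forall z (Rxy \wedge Rxz \to Ryz).

the Euclidean property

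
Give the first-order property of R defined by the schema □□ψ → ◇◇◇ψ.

This is a Sahlqvist (Geach-type) schema ◇^0□^2ψ → □^0◇^3ψ.
First-order correspondent: ∀x ∃w (xR²w ∧ xR³w).

∀x ∃w (xR²w ∧ xR³w)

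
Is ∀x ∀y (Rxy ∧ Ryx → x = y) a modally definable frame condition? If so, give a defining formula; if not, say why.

Modal frame validity is preserved under surjective bounded morphisms.
The 8-cycle (worlds 0,1,2,3,4,5,6,7 with 0→1→2→3→4→5→6→7→0) is antisymmetric. Sending even-indexed worlds to s and odd-indexed worlds to t is a surjective bounded morphism onto the two-world frame with s↔t, which is not antisymmetric.
So the class is not modally definable.

No — not modally definable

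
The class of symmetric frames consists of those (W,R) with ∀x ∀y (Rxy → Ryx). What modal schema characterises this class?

The condition is symmetry. The B schema p → □◇p defines it.
Suppose p→□◇p is valid. Take Rxy and set V(p)={x}. Then p at x, so □◇p at x, so ◇p at y, so some z with Ryz has p; z=x, i.e. Ryx.

p → □◇p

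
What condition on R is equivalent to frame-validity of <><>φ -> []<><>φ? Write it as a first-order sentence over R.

This is a Sahlqvist (Geach-type) schema ◇^2□^0φ → □^1◇^2φ.
First-order correspondent: forall x forall y forall z ((x R^2 y & xRz) -> exists w (y = w & z R^2 w)).

forall x forall y forall z ((x R^2 y & xRz) -> exists w (y = w & z R^2 w))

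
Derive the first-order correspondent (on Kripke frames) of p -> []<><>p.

forall x forall z (xRz -> exists w (x = w & z R^2 w))

This is a Sahlqvist (Geach-type) schema ◇^0□^0p → □^1◇^2p.
Minimal-valuation argument: fix x; take any y with xR^0y and any z with xR^1z. Set V(p) to the set of worlds R-reachable from y in exactly 0 steps. Then □^0p holds at y, so the antecedent holds at x; validity forces ◇^2p at z, giving a w with zR^2w and yR^0w.
First-order correspondent: forall x forall z (xRz -> exists w (x = w & z R^2 w)).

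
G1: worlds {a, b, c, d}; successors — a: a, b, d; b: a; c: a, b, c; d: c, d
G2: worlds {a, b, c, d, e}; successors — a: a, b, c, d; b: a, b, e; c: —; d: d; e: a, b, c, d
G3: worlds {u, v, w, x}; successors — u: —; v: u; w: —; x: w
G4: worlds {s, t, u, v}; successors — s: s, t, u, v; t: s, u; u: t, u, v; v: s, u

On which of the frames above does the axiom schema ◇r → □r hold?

G3

Frame correspondent (Sahlqvist): ∀x ∀y ∀z (Rxy ∧ Rxz → y = z) — i.e. partial functionality.
G1: fails — a sees both a and b.
G2: fails — a sees both a and b.
G3: condition met.
G4: fails — s sees both s and t.
Valid on: G3.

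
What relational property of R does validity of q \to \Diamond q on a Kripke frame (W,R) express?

reflexivity

This is a form of the T axiom.
Its frame correspondent is reflexivity — \forall x Rxx.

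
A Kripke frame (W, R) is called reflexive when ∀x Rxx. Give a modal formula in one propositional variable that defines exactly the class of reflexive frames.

□s → s

A defining formula is □s → s (the T axiom).
Suppose □s→s is valid. At any x set V(s)={w : Rxw}. Then □s holds at x, so s holds at x, i.e. Rxx.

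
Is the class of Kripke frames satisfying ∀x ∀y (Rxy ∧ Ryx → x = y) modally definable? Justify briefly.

Any modally definable frame class is closed under surjective bounded morphisms.
The 6-cycle (worlds a,b,c,d,e,f with a→b→c→d→e→f→a) is antisymmetric. Sending even-indexed worlds to s and odd-indexed worlds to t is a surjective bounded morphism onto the two-world frame with s↔t, which is not antisymmetric.
Hence antisymmetry is not modally definable.

Not modally definable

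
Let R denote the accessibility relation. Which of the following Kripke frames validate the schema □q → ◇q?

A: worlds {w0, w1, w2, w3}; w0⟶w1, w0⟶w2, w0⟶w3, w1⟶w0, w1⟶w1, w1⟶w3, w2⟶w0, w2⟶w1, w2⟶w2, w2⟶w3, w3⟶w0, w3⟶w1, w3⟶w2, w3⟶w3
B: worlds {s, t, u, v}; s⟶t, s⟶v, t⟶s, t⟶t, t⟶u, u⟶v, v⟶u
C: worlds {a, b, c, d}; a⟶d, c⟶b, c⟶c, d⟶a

The schema corresponds to seriality: ∀x ∃y Rxy.
A: ✓.
B: ✓.
C: fails — world b has no successor.

A, B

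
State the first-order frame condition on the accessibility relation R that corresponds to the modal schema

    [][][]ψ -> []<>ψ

This is a Sahlqvist (Geach-type) schema ◇^0□^3ψ → □^1◇^1ψ.
Minimal-valuation argument: fix x; take any y with xR^0y and any z with xR^1z. Set V(ψ) to the set of worlds R-reachable from y in exactly 3 steps. Then □^3ψ holds at y, so the antecedent holds at x; validity forces ◇^1ψ at z, giving a w with zR^1w and yR^3w.
First-order correspondent: forall x forall z (xRz -> exists w (x R^3 w & zRw)).

forall x forall z (xRz -> exists w (x R^3 w & zRw))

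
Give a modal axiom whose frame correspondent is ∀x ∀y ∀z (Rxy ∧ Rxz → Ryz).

The condition is the Euclidean property. The 5 schema ◇s → □◇s defines it.
Suppose ◇s→□◇s is valid. Take Rxy, Rxz and set V(s)={y}. Then ◇s at x, so □◇s at x, so ◇s at z, so some w with Rzw has s; w=y, i.e. Rzy. By symmetry of the argument, Ryz.

◇s → □◇s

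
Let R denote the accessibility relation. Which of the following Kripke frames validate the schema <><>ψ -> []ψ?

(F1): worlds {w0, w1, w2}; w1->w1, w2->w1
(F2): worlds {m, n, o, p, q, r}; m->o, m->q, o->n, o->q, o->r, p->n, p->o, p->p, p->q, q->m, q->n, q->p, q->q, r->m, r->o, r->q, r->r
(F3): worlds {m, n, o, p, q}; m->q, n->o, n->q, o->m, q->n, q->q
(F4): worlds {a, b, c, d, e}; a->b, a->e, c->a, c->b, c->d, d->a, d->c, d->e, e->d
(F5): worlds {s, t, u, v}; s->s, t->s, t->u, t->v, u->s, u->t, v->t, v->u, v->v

(F1)

This is the axiom for a generalized confluence (Geach) condition; its first-order frame correspondent is forall x forall y forall z ((x R^2 y & xRz) -> exists w (y = w & z = w)).
(F1): ✓.
(F2): fails — mR²m, mRo but m ≠ o.
(F3): fails — mR²n, mRq but n ≠ q.
(F4): fails — aR²d, aRb but d ≠ b.
(F5): fails — tR²s, tRu but s ≠ u.
Valid on: (F1).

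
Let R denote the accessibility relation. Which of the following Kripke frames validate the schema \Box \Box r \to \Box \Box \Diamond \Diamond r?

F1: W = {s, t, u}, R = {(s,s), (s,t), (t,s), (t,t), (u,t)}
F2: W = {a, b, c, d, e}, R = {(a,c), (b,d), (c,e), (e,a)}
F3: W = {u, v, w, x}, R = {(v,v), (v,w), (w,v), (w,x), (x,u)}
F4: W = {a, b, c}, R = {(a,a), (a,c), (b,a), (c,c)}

The schema corresponds to a generalized confluence (Geach) condition: \forall x \forall z (x R^2 z \to \exists w (x R^2 w \wedge z R^2 w)).
F1: satisfies the condition.
F2: fails — aR²e but no w with aR²w and eR²w.
F3: fails — vR²x but no t with vR²t and xR²t.
F4: satisfies the condition.

F1, F4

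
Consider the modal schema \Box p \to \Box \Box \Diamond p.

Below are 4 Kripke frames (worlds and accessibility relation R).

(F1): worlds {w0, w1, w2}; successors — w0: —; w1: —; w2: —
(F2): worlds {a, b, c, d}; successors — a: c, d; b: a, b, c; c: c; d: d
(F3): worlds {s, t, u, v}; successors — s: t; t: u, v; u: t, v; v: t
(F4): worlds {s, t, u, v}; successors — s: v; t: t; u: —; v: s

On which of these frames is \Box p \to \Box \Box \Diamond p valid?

This is the axiom for a generalized confluence (Geach) condition; its first-order frame correspondent is \forall x \forall z (x R^2 z \to \exists w (xRw \wedge zRw)).
(F1): satisfies the condition.
(F2): fails — bR²d but no w with bRw and dRw.
(F3): fails — tR²v but no w with tRw and vRw.
(F4): satisfies the condition.
Valid on: (F1), (F4).

(F1), (F4)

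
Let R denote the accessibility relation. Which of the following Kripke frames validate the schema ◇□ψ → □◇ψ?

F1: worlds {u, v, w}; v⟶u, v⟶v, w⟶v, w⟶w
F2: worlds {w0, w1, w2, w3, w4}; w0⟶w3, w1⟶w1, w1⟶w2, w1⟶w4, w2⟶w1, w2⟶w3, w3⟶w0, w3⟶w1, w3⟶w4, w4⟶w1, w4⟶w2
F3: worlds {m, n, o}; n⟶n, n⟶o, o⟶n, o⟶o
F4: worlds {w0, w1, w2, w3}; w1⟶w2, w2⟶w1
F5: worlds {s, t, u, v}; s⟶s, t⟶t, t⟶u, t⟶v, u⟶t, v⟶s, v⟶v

Frame correspondent (Sahlqvist): ∀x ∀y ∀z (Rxy ∧ Rxz → ∃w (Ryw ∧ Rzw)) — i.e. convergence.
F1: fails — Rvu and Rvu but u and u have no common successor.
F2: fails — Rw3w1 and Rw3w0 but w1 and w0 have no common successor.
F3: holds.
F4: holds.
F5: fails — Rtv and Rtu but v and u have no common successor.
Valid on: F3, F4.

F3, F4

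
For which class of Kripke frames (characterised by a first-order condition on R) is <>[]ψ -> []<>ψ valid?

convergence

This is the .2 axiom.
It corresponds to convergence: forall x forall y forall z (Rxy & Rxz -> exists w (Ryw & Rzw)).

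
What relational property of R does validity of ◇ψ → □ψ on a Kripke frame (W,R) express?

This schema is the CD axiom.
Its frame correspondent is partial functionality — ∀x ∀y ∀z (Rxy ∧ Rxz → y = z).

Partial functionality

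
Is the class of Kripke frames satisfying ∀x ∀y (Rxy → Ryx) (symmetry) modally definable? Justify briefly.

Yes: it is symmetry, defined by the B schema r → □◇r.

Yes, by r → □◇r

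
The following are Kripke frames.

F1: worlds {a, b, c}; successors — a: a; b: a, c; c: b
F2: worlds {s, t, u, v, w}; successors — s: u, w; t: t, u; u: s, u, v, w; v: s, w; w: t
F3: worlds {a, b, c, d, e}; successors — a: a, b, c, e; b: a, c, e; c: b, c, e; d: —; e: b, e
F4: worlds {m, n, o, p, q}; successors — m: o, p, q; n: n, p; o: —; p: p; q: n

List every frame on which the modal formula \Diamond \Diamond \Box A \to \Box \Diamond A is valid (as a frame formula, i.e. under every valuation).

Frame correspondent (Sahlqvist): \forall x \forall y \forall z ((x R^2 y \wedge xRz) \to \exists w (yRw \wedge zRw)) — i.e. a generalized confluence (Geach) condition.
F1: fails — bR²a, bRc but no w with aRw and cRw.
F2: fails — sR²s, sRw but no w* with sRw* and wRw*.
F3: ✓.
F4: fails — mR²n, mRo but no w with nRw and oRw.

F3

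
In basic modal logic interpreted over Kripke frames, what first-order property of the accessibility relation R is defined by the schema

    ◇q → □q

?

Suppose ◇q→□q is valid. Take Rxy, Rxz and set V(q)={y}. Then ◇q at x, so □q at x, so q at z, i.e. z=y.
Conversely, any frame satisfying ∀x ∀y ∀z (Rxy ∧ Rxz → y = z) validates the schema.
So the correspondent is partial functionality.

partial functionality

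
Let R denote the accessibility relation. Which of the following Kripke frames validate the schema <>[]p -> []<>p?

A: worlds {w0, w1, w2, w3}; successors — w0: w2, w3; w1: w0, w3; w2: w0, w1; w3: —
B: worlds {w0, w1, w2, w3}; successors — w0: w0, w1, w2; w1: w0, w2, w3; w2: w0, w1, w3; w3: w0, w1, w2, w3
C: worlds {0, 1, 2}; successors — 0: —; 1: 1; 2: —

This is the axiom for convergence; its first-order frame correspondent is forall x forall y forall z (Rxy & Rxz -> exists w (Ryw & Rzw)).
A: fails — Rw0w2 and Rw0w3 but w2 and w3 have no common successor.
B: holds.
C: holds.

B, C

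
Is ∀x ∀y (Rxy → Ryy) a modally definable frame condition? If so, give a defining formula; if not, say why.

Yes: it is shift-reflexivity, defined by the T□ schema □(□q → q).
Suppose □(□q→q) is valid. Take Rxy and set V(q)={w : Ryw}. Then at y, □q holds; since □(□q→q) at x, □q→q at y, so q at y, i.e. Ryy.

Definable; □(□q → q) defines it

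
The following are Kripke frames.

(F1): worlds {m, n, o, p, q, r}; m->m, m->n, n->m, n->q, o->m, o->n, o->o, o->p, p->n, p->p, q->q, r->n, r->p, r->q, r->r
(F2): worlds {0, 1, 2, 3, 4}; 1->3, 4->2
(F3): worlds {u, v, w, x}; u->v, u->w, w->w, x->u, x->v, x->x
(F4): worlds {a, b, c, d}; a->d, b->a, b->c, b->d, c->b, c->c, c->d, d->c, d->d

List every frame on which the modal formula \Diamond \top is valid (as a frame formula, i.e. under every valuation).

(F1), (F4)

The schema corresponds to seriality: \forall x \exists y Rxy.
(F1): ✓.
(F2): fails — world 0 has no successor.
(F3): fails — world v has no successor.
(F4): ✓.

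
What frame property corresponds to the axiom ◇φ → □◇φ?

The Euclidean property

This is the 5 axiom.
It corresponds to the Euclidean property: ∀x ∀y ∀z (Rxy ∧ Rxz → Ryz).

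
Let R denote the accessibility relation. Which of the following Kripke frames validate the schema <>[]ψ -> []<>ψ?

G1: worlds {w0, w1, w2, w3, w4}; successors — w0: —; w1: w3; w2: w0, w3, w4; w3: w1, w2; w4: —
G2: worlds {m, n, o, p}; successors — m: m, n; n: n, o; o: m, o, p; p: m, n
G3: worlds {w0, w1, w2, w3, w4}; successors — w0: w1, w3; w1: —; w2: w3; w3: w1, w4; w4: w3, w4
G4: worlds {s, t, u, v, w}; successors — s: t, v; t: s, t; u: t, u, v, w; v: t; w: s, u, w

G2

The schema corresponds to convergence: forall x forall y forall z (Rxy & Rxz -> exists w (Ryw & Rzw)).
G1: fails — Rw2w4 and Rw2w4 but w4 and w4 have no common successor.
G2: holds.
G3: fails — Rw0w1 and Rw0w1 but w1 and w1 have no common successor.
G4: fails — Ruv and Ruw but v and w have no common successor.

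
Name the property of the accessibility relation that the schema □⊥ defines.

□⊥ is valid iff no world has any successor (otherwise □⊥ fails at any world with one).
Conversely, any frame satisfying ∀x ∀y ¬Rxy validates the schema.
So the correspondent is emptiness of R.

emptiness of R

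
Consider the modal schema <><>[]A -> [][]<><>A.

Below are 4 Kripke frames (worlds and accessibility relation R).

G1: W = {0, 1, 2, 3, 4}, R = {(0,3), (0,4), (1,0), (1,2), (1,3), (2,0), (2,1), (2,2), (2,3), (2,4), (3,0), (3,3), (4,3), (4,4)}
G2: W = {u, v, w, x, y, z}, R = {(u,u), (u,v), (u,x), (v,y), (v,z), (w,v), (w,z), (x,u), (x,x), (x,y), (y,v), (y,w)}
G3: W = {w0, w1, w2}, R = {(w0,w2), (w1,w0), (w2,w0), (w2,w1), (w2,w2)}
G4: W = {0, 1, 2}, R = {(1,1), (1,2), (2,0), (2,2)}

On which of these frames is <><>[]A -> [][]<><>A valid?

This is the axiom for a generalized confluence (Geach) condition; its first-order frame correspondent is forall x forall y forall z ((x R^2 y & x R^2 z) -> exists w (yRw & z R^2 w)).
G1: condition met.
G2: fails — uR²u, uR²z but no t with uRt and zR²t.
G3: fails — w0R²w1, w0R²w1 but no w with w1Rw and w1R²w.
G4: fails — 1R²0, 1R²0 but no w with 0Rw and 0R²w.
Valid on: G1.

G1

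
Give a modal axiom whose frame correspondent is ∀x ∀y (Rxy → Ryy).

□(□p → p)

A defining formula is □(□p → p) (the T□ axiom).
Suppose □(□p→p) is valid. Take Rxy and set V(p)={w : Ryw}. Then at y, □p holds; since □(□p→p) at x, □p→p at y, so p at y, i.e. Ryy.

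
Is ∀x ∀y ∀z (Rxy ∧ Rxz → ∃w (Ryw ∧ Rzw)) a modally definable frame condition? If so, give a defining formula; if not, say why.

Yes — defined by ◇□p → □◇p

This is a Sahlqvist condition; the .2 axiom ◇□p → □◇p defines it.
Suppose ◇□p→□◇p is valid. Take Rxy, Rxz and set V(p)={w : Ryw}. Then □p at y so ◇□p at x, so □◇p at x, so ◇p at z, giving w with Rzw and Ryw.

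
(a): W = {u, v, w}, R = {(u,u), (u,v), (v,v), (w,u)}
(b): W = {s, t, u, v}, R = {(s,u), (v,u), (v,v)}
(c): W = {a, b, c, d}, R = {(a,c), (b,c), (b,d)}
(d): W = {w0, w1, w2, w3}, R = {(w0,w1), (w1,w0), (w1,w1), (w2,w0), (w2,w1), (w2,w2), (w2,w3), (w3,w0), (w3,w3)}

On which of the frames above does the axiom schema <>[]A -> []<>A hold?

The schema corresponds to convergence: forall x forall y forall z (Rxy & Rxz -> exists w (Ryw & Rzw)).
(a): ✓.
(b): fails — Rsu and Rsu but u and u have no common successor.
(c): fails — Rac and Rac but c and c have no common successor.
(d): fails — Rw2w0 and Rw2w3 but w0 and w3 have no common successor.
Valid on: (a).

(a)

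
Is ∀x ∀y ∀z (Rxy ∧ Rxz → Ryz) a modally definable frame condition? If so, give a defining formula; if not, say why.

Yes — defined by ◇q → □◇q

This is a Sahlqvist condition; the 5 axiom ◇q → □◇q defines it.
Suppose ◇q→□◇q is valid. Take Rxy, Rxz and set V(q)={y}. Then ◇q at x, so □◇q at x, so ◇q at z, so some w with Rzw has q; w=y, i.e. Rzy. By symmetry of the argument, Ryz.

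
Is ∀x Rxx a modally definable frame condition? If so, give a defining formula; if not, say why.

Yes — defined by □q → q

The condition is reflexivity. A defining modal formula is □q → q.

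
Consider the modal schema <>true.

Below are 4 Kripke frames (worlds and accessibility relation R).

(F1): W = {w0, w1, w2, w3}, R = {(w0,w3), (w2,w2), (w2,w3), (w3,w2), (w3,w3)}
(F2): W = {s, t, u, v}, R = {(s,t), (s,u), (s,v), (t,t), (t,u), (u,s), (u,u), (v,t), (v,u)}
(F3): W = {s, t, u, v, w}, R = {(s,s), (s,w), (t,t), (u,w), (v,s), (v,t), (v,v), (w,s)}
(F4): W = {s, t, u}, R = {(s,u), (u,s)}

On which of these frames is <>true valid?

(F2), (F3)

The schema corresponds to seriality: forall x exists y Rxy.
(F1): fails — world w1 has no successor.
(F2): condition met.
(F3): condition met.
(F4): fails — world t has no successor.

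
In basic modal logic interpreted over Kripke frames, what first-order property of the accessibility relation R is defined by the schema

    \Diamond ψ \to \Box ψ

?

partial functionality: \forall x \forall y \forall z (Rxy \wedge Rxz \to y = z)

Suppose ◇ψ→□ψ is valid. Take Rxy, Rxz and set V(ψ)={y}. Then ◇ψ at x, so □ψ at x, so ψ at z, i.e. z=y.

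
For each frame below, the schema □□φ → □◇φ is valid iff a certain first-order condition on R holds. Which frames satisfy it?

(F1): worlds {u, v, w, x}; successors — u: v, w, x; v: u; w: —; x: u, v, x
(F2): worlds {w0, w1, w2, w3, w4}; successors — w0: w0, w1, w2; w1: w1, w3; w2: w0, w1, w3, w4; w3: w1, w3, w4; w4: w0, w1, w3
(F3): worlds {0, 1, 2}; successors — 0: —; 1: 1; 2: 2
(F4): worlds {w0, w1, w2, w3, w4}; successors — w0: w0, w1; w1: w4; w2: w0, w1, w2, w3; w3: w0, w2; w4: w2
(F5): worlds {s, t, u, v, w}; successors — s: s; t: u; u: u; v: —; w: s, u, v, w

(F2), (F3), (F4)

Frame correspondent (Sahlqvist): ∀x ∀z (xRz → ∃w (xR²w ∧ zRw)) — i.e. a generalized confluence (Geach) condition.
(F1): fails — uRw but no t with uR²t and wRt.
(F2): ✓.
(F3): ✓.
(F4): ✓.
(F5): fails — wRv but no w* with wR²w* and vRw*.
Valid on: (F2), (F3), (F4).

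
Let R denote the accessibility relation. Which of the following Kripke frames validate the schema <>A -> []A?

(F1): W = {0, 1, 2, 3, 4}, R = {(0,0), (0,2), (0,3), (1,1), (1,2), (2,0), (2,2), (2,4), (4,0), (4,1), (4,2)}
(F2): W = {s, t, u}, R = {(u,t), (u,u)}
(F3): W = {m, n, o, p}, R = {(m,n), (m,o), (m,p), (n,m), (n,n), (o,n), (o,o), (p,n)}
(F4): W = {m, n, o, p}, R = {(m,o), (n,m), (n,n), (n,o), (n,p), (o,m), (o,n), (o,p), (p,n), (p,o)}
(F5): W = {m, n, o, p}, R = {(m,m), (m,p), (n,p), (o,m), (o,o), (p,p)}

none

The schema corresponds to partial functionality: forall x forall y forall z (Rxy & Rxz -> y = z).
(F1): fails — 0 sees both 0 and 2.
(F2): fails — u sees both t and u.
(F3): fails — m sees both n and o.
(F4): fails — n sees both m and n.
(F5): fails — m sees both m and p.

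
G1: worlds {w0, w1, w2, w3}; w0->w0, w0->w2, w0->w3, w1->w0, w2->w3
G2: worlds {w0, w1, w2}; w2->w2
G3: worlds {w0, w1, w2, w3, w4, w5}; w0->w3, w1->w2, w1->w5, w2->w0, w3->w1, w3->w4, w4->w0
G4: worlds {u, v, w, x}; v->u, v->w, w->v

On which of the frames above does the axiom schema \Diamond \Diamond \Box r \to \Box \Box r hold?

G2

This is the axiom for a generalized confluence (Geach) condition; its first-order frame correspondent is \forall x \forall y \forall z ((x R^2 y \wedge x R^2 z) \to \exists w (yRw \wedge z = w)).
G1: fails — w0R²w2, w0R²w0 but no w with w2Rw and w0=w.
G2: holds.
G3: fails — w0R²w1, w0R²w1 but no w with w1Rw and w1=w.
G4: fails — vR²v, vR²v but no t with vRt and v=t.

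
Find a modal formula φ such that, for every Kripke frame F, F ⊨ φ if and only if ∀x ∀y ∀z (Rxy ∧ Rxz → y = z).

The condition is partial functionality. The CD schema ◇r → □r defines it.

◇r → □r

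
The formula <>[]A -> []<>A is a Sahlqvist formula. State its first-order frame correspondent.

convergence: forall x forall y forall z (Rxy & Rxz -> exists w (Ryw & Rzw))

Suppose ◇□A→□◇A is valid. Take Rxy, Rxz and set V(A)={w : Ryw}. Then □A at y so ◇□A at x, so □◇A at x, so ◇A at z, giving w with Rzw and Ryw.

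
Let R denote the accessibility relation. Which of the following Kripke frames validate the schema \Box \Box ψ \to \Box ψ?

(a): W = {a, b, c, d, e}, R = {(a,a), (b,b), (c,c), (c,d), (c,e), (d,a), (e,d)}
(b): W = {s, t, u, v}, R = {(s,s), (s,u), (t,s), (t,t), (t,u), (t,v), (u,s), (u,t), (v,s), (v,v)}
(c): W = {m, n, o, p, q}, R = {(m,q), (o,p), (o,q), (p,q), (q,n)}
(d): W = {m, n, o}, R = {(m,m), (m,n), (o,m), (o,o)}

The schema corresponds to density: \forall x \forall y (Rxy \to \exists z (Rxz \wedge Rzy)).
(a): fails — Red but no z with Rez and Rzd.
(b): condition met.
(c): fails — Rop but no z with Roz and Rzp.
(d): condition met.

(b), (d)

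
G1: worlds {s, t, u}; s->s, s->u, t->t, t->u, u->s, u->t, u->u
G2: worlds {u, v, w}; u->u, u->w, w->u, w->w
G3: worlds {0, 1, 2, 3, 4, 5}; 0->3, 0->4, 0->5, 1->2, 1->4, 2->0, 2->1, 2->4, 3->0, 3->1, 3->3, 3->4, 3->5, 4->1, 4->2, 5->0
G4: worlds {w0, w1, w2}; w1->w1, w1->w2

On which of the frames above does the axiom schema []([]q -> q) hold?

Frame correspondent (Sahlqvist): forall x forall y (Rxy -> Ryy) — i.e. shift-reflexivity.
G1: satisfies the condition.
G2: satisfies the condition.
G3: fails — R34 but not R44.
G4: fails — Rw1w2 but not Rw2w2.

G1, G2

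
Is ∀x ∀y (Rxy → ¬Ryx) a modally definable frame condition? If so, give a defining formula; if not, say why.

Modal frame validity is preserved under surjective bounded morphisms.
The 5-cycle (worlds w0,w1,w2,w3,w4 with w0→w1→w2→w3→w4→w0) is asymmetric. Mapping every world to a single reflexive point • is a surjective bounded morphism, and the reflexive point is not asymmetric (R•• but asymmetry requires ¬R••).
So the class is not modally definable.

No — not modally definable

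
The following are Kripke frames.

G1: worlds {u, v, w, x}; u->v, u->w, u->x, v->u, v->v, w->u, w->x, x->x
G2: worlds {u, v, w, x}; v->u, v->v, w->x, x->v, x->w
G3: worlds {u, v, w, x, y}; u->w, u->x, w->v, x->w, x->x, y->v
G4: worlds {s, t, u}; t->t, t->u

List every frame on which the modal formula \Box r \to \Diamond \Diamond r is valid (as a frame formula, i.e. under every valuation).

Frame correspondent (Sahlqvist): \forall x \exists w (xRw \wedge x R^2 w) — i.e. a generalized confluence (Geach) condition.
G1: holds.
G2: fails — at u but no t with uRt and uR²t.
G3: fails — at v but no t with vRt and vR²t.
G4: fails — at s but no w with sRw and sR²w.
Valid on: G1.

G1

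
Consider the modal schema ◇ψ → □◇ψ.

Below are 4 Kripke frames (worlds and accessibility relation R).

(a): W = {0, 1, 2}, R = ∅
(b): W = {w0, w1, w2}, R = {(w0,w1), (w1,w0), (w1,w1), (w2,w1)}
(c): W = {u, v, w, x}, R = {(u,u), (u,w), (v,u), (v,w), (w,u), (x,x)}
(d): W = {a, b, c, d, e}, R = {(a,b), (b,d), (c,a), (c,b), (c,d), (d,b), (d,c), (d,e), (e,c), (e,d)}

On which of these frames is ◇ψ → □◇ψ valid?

The schema corresponds to the Euclidean property: ∀x ∀y ∀z (Rxy ∧ Rxz → Ryz).
(a): satisfies the condition.
(b): fails — Rw1w0 and Rw1w0 but not Rw0w0.
(c): fails — Ruw and Ruw but not Rww.
(d): fails — Rab and Rab but not Rbb.
Valid on: (a).

(a)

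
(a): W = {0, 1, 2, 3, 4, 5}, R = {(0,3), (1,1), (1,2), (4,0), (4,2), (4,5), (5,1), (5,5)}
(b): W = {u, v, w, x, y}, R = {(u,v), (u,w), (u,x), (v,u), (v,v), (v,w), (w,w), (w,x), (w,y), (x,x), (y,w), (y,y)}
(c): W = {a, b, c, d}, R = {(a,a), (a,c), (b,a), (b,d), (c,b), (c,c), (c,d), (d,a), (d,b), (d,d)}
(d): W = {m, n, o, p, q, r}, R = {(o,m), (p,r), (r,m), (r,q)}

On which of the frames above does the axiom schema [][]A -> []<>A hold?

This is the axiom for a generalized confluence (Geach) condition; its first-order frame correspondent is forall x forall z (xRz -> exists w (x R^2 w & zRw)).
(a): fails — 0R3 but no w with 0R²w and 3Rw.
(b): satisfies the condition.
(c): satisfies the condition.
(d): fails — oRm but no w with oR²w and mRw.
Valid on: (b), (c).

(b), (c)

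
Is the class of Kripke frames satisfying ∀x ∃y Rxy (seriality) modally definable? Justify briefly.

This is a Sahlqvist condition; the D axiom □p → ◇p defines it.
Suppose □p→◇p is valid. At any x set V(p)=W. Then □p at x, so ◇p at x, so x has a successor.

Definable; □p → ◇p defines it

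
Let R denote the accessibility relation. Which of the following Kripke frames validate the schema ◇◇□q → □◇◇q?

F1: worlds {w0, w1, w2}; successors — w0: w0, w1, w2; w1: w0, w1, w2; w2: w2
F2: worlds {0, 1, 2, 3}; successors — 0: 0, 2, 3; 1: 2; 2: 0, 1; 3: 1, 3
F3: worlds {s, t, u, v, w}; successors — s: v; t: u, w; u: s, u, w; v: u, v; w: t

This is the axiom for a generalized confluence (Geach) condition; its first-order frame correspondent is ∀x ∀y ∀z ((xR²y ∧ xRz) → ∃w (yRw ∧ zR²w)).
F1: condition met.
F2: fails — 3R²1, 3R1 but no w with 1Rw and 1R²w.
F3: fails — tR²s, tRw but no w* with sRw* and wR²w*.
Valid on: F1.

F1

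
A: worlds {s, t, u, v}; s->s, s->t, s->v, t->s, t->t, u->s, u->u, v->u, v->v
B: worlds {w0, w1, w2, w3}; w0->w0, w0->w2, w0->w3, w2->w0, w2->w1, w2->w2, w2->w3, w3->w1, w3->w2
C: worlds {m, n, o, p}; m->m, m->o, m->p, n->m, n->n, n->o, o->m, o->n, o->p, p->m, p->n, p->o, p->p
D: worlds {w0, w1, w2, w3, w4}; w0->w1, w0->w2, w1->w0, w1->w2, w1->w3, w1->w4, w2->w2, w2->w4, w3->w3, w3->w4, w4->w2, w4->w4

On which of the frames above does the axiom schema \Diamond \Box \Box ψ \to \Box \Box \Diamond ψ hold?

The schema corresponds to a generalized confluence (Geach) condition: \forall x \forall y \forall z ((xRy \wedge x R^2 z) \to \exists w (y R^2 w \wedge zRw)).
A: condition met.
B: fails — w0Rw0, w0R²w1 but no w with w0R²w and w1Rw.
C: condition met.
D: condition met.

A, C, D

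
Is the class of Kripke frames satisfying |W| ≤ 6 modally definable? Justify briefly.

No — not modally definable

Any modally definable frame class is closed under disjoint unions.
Any modal formula valid on each of 7 disjoint one-world frames is valid on their disjoint union (validity is preserved under disjoint unions). Each one-world frame has |W|=1≤6, but the union has |W|=7.
So no modal formula (or set of formulas) defines exactly the |W|≤6 frames.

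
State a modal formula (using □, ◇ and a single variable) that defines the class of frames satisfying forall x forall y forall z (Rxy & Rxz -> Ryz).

◇q → □◇q

The condition is the Euclidean property. The 5 schema ◇q → □◇q defines it.
Suppose ◇q→□◇q is valid. Take Rxy, Rxz and set V(q)={y}. Then ◇q at x, so □◇q at x, so ◇q at z, so some w with Rzw has q; w=y, i.e. Rzy. By symmetry of the argument, Ryz.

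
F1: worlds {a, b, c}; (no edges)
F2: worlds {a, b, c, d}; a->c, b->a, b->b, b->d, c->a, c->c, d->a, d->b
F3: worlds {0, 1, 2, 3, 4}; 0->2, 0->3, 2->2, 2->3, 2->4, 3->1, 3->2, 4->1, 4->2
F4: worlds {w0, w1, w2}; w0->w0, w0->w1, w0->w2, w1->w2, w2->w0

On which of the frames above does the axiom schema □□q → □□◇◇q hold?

The schema corresponds to a generalized confluence (Geach) condition: ∀x ∀z (xR²z → ∃w (xR²w ∧ zR²w)).
F1: satisfies the condition.
F2: satisfies the condition.
F3: fails — 0R²1 but no w with 0R²w and 1R²w.
F4: satisfies the condition.

F1, F2, F4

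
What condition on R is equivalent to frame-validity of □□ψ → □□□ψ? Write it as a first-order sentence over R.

This is a Sahlqvist (Geach-type) schema ◇^0□^2ψ → □^3◇^0ψ.
Minimal-valuation argument: fix x; take any y with xR^0y and any z with xR^3z. Set V(ψ) to the set of worlds R-reachable from y in exactly 2 steps. Then □^2ψ holds at y, so the antecedent holds at x; validity forces ◇^0ψ at z, giving a w with zR^0w and yR^2w.
First-order correspondent: ∀x ∀z (xR³z → ∃w (xR²w ∧ z = w)).

∀x ∀z (xR³z → ∃w (xR²w ∧ z = w))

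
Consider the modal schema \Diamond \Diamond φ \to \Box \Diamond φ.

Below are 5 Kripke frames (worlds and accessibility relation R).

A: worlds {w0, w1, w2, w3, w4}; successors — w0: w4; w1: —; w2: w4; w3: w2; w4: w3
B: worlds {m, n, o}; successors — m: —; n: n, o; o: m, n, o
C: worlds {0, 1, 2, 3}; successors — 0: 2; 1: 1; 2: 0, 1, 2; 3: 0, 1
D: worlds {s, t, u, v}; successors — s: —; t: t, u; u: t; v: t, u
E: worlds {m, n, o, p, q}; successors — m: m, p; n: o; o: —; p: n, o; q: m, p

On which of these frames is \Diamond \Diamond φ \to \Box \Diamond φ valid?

A

Frame correspondent (Sahlqvist): \forall x \forall y \forall z ((x R^2 y \wedge xRz) \to \exists w (y = w \wedge zRw)) — i.e. a generalized confluence (Geach) condition.
A: satisfies the condition.
B: fails — nR²m, nRn but no w with m=w and nRw.
C: fails — 2R²0, 2R0 but no w with 0=w and 0Rw.
D: fails — tR²u, tRu but no w with u=w and uRw.
E: fails — mR²m, mRp but no w with m=w and pRw.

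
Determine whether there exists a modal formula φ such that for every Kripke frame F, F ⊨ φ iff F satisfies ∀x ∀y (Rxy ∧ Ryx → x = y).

Any modally definable frame class is closed under surjective bounded morphisms.
The 8-cycle (worlds s,t,u,v,w,x,y,z with s→t→u→v→w→x→y→z→s) is antisymmetric. Sending even-indexed worlds to • and odd-indexed worlds to ∘ is a surjective bounded morphism onto the two-world frame with •↔∘, which is not antisymmetric.
So the class is not modally definable.

No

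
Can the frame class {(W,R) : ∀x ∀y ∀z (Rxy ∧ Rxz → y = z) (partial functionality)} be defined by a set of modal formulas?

Yes — defined by ◇q → □q

This is a Sahlqvist condition; the CD axiom ◇q → □q defines it.
Suppose ◇q→□q is valid. Take Rxy, Rxz and set V(q)={y}. Then ◇q at x, so □q at x, so q at z, i.e. z=y.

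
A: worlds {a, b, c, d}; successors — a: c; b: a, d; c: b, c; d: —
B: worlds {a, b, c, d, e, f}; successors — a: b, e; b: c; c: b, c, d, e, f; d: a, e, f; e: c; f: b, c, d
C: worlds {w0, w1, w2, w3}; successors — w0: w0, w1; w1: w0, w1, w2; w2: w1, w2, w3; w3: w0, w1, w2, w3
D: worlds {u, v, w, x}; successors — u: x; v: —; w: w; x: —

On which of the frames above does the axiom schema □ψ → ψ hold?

This is the axiom for reflexivity; its first-order frame correspondent is ∀x Rxx.
A: fails — world a does not see itself.
B: fails — world a does not see itself.
C: condition met.
D: fails — world u does not see itself.
Valid on: C.

C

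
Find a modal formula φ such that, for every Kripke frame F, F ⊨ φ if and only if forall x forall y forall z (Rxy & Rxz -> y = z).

◇ψ → □ψ

This is partial functionality; the standard corresponding axiom is CD: ◇ψ → □ψ.
Suppose ◇ψ→□ψ is valid. Take Rxy, Rxz and set V(ψ)={y}. Then ◇ψ at x, so □ψ at x, so ψ at z, i.e. z=y.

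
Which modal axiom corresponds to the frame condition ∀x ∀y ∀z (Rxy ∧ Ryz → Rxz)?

□ψ → □□ψ

The condition is transitivity. The 4 schema □ψ → □□ψ defines it.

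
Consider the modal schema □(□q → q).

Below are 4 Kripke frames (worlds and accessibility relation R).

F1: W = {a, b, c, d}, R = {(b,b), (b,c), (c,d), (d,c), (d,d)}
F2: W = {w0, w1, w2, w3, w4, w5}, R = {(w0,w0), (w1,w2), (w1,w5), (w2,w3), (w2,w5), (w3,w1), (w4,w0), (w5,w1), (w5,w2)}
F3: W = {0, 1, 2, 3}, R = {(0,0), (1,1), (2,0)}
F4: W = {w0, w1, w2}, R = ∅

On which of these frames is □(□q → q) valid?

Frame correspondent (Sahlqvist): ∀x ∀y (Rxy → Ryy) — i.e. shift-reflexivity.
F1: fails — Rbc but not Rcc.
F2: fails — Rw1w5 but not Rw5w5.
F3: condition met.
F4: condition met.

F3, F4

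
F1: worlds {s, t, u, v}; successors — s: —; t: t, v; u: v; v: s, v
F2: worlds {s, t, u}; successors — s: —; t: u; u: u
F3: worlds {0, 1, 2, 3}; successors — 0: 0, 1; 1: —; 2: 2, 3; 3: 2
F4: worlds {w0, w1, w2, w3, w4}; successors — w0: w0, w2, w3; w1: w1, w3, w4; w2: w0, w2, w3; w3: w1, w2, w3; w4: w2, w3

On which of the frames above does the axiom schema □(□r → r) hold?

The schema corresponds to shift-reflexivity: ∀x ∀y (Rxy → Ryy).
F1: fails — Rvs but not Rss.
F2: ✓.
F3: fails — R01 but not R11.
F4: fails — Rw1w4 but not Rw4w4.

F2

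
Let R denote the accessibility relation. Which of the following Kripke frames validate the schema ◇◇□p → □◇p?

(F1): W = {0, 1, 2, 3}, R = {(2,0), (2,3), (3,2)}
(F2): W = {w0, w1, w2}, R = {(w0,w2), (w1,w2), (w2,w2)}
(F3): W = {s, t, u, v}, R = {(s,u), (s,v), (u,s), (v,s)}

(F2)

Frame correspondent (Sahlqvist): ∀x ∀y ∀z ((xR²y ∧ xRz) → ∃w (yRw ∧ zRw)) — i.e. a generalized confluence (Geach) condition.
(F1): fails — 2R²2, 2R0 but no w with 2Rw and 0Rw.
(F2): satisfies the condition.
(F3): fails — sR²s, sRu but no w with sRw and uRw.
Valid on: (F2).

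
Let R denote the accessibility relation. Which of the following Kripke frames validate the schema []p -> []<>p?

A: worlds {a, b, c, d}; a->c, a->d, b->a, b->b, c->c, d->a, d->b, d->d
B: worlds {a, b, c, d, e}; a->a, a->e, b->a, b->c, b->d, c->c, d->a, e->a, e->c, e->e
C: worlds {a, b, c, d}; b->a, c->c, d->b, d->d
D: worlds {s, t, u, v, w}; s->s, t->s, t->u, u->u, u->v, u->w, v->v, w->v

The schema corresponds to a generalized confluence (Geach) condition: forall x forall z (xRz -> exists w (xRw & zRw)).
A: fails — bRa but no w with bRw and aRw.
B: satisfies the condition.
C: fails — bRa but no w with bRw and aRw.
D: satisfies the condition.
Valid on: B, D.

B, D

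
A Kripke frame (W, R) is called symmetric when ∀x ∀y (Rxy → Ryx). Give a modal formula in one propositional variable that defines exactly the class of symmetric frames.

The condition is symmetry. The B schema r → □◇r defines it.
Suppose r→□◇r is valid. Take Rxy and set V(r)={x}. Then r at x, so □◇r at x, so ◇r at y, so some z with Ryz has r; z=x, i.e. Ryx.

r → □◇r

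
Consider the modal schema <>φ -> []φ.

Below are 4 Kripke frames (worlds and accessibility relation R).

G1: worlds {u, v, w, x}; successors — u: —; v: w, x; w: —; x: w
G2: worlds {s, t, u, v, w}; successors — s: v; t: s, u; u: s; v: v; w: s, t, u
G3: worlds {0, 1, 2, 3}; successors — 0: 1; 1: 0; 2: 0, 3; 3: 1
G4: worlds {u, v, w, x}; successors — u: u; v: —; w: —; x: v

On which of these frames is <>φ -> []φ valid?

G4

The schema corresponds to partial functionality: forall x forall y forall z (Rxy & Rxz -> y = z).
G1: fails — v sees both w and x.
G2: fails — t sees both s and u.
G3: fails — 2 sees both 0 and 3.
G4: condition met.
Valid on: G4.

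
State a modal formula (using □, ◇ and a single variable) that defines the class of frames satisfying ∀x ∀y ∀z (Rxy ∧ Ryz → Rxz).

This is transitivity; the standard corresponding axiom is 4: □p → □□p.
Suppose □p→□□p is valid. Take Rxy, Ryz and set V(p)={w : Rxw}. Then □p at x, so □□p at x, so □p at y, so p at z, i.e. Rxz.

□p → □□p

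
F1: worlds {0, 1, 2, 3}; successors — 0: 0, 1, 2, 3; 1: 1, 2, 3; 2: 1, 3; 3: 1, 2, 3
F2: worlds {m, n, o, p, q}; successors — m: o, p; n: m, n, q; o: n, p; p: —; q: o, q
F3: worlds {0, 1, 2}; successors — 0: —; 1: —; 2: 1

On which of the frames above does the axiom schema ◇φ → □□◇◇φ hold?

The schema corresponds to a generalized confluence (Geach) condition: ∀x ∀y ∀z ((xRy ∧ xR²z) → ∃w (y = w ∧ zR²w)).
F1: fails — 0R0, 0R²1 but no w with 0=w and 1R²w.
F2: fails — mRo, mR²p but no w with o=w and pR²w.
F3: holds.

F3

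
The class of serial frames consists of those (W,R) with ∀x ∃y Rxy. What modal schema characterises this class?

The condition is seriality. The D schema □q → ◇q defines it.
Suppose □q→◇q is valid. At any x set V(q)=W. Then □q at x, so ◇q at x, so x has a successor.

□q → ◇q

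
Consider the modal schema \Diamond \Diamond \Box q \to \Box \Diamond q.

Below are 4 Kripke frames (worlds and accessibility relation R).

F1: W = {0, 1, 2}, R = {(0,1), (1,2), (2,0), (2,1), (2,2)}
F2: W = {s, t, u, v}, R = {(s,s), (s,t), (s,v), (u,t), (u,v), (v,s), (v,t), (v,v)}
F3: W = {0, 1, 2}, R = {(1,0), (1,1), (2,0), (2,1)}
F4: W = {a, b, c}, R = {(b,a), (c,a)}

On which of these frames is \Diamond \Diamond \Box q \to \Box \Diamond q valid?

The schema corresponds to a generalized confluence (Geach) condition: \forall x \forall y \forall z ((x R^2 y \wedge xRz) \to \exists w (yRw \wedge zRw)).
F1: fails — 2R²0, 2R1 but no w with 0Rw and 1Rw.
F2: fails — sR²s, sRt but no w with sRw and tRw.
F3: fails — 1R²0, 1R0 but no w with 0Rw and 0Rw.
F4: holds.
Valid on: F4.

F4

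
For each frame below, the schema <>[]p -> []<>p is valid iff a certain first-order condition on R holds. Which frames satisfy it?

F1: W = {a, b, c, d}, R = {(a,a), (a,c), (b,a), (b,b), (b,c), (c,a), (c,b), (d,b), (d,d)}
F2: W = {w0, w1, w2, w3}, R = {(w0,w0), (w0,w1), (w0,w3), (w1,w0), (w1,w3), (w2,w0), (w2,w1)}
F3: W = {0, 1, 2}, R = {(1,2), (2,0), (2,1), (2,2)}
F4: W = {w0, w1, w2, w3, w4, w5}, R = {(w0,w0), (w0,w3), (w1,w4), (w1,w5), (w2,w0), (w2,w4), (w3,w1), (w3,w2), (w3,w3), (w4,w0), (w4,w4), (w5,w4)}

F1

The schema corresponds to convergence: forall x forall y forall z (Rxy & Rxz -> exists w (Ryw & Rzw)).
F1: condition met.
F2: fails — Rw0w1 and Rw0w3 but w1 and w3 have no common successor.
F3: fails — R22 and R20 but 2 and 0 have no common successor.
F4: fails — Rw3w1 and Rw3w3 but w1 and w3 have no common successor.
Valid on: F1.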